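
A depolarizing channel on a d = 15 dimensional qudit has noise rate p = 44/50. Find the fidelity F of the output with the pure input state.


F = (1-p) + p/d
= (1 - 0.8800) + 0.8800/15
= 0.1200 + 0.0587
= 0.1787

0.1787


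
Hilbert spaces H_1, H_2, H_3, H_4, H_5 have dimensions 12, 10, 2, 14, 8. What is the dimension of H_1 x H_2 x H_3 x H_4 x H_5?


dim(H_1 x H_2 x H_3 x H_4 x H_5) = 12 * 10 * 2 * 14 * 8
= 120 * 2 * 14 * 8
= 240 * 14 * 8
= 3360 * 8
= 26880

26880


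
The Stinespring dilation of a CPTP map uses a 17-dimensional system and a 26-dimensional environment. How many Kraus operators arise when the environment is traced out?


Tracing out the environment in an orthonormal basis {|i>_E} gives Kraus operators K_i = <i|_E U |0>_E.
Number of Kraus operators = dim(H_env) = d_env
= 26

26


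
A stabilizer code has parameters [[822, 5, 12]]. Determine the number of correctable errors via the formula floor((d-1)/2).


Code parameters: [[822, 5, 12]], distance d = 12.
Number of correctable errors = floor((d-1)/2)
= floor((12 - 1)/2)
= floor(11/2)
= 5

5


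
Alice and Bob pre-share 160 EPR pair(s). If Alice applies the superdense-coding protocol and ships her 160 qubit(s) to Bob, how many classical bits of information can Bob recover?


Superdense coding allows 2 classical bits per shared entangled pair.
160 pair(s) -> 2 * 160 = 320 classical bits

320


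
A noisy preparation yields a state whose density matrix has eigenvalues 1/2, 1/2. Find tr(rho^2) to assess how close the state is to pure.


tr(rho^2) = sum of eigenvalues squared
= (1/2)^2 + (1/2)^2
= (1 + 1) / 4
= 2/4
= 0.5000

0.5000


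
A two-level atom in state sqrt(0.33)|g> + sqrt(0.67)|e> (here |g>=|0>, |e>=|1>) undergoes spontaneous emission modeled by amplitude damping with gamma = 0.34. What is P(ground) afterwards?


For amplitude damping with parameter gamma on state sqrt(a)|0> + sqrt(b)|1>:
alpha^2 = 0.33, beta^2 = 0.67
P(|0>) = alpha^2 + gamma * beta^2
= 0.33 + 0.34 * 0.67
= 0.33 + 0.2278
= 0.5578

0.5578


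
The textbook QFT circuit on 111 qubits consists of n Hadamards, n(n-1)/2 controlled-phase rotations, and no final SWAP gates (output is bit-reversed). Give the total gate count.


Hadamard gates: 111
Controlled rotations: n*(n-1)/2 = 111*110/2 = 6105
SWAP gates: 0 (omitted)
Total = 111 + 6105
= 6216

6216


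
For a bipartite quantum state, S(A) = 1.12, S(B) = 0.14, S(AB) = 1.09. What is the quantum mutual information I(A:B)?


I(A:B) = S(A) + S(B) - S(AB)
= 1.12 + 0.14 - 1.09
= 0.1700

0.1700


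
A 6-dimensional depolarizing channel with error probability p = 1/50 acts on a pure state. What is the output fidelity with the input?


F = (1-p) + p/d
= (1 - 0.0200) + 0.0200/6
= 0.9800 + 0.0033
= 0.9833

0.9833


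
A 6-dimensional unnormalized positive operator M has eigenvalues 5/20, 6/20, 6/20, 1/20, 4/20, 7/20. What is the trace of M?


tr(M) = sum of eigenvalues
= 5/20 + 6/20 + 6/20 + 1/20 + 4/20 + 7/20
= 29/20
= 1.4500

1.4500


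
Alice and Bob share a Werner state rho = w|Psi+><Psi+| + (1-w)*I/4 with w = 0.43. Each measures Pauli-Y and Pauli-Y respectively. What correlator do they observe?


|Psi+> = (|01> + |10>)/sqrt(2)
For the pure Bell state, <Y_A Y_B> = +1 (Bell-state Pauli correlator).
The maximally-mixed part I/4 has tr(I/4 * P tensor P) = 0 for any traceless Pauli P.
So <Y_A Y_B>_rho = w * (+1) + (1 - w) * 0
= 0.43 * (+1)
= 0.4300

0.4300


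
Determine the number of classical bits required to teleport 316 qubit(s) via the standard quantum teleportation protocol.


Quantum teleportation requires 2 classical bits per qubit teleported.
316 qubit(s) -> 2 * 316 = 632 classical bits

632


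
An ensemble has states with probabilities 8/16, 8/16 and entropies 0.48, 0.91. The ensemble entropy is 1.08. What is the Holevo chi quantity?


chi = S(rho) - sum_i p_i * S(rho_i)
Weighted entropy = 8/16 * 0.48 + 8/16 * 0.91
= 0.6950
chi = 1.08 - 0.6950
= 0.3850

0.3850


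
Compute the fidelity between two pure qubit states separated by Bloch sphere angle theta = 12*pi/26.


For states separated by angle theta on Bloch sphere:
F = cos^2(theta/2)
theta = 12*pi/26 = 1.4500
theta/2 = 0.7250
cos(theta/2) = 0.7485
F = 0.5603

0.5603


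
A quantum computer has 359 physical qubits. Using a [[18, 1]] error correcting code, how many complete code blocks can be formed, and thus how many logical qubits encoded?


Each code block uses 18 physical qubits for 1 logical qubit(s).
Number of complete blocks = floor(359 / 18) = 19
Logical qubits = 19 * 1
= 19

19


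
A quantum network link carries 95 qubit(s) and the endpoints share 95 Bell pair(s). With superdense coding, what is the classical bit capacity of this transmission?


Superdense coding allows 2 classical bits per shared entangled pair.
95 pair(s) -> 2 * 95 = 190 classical bits

190


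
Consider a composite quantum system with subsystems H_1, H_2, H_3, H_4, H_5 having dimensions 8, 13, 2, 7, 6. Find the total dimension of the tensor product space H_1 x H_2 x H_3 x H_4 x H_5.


dim(H_1 x H_2 x H_3 x H_4 x H_5) = 8 * 13 * 2 * 7 * 6
= 104 * 2 * 7 * 6
= 208 * 7 * 6
= 1456 * 6
= 8736

8736


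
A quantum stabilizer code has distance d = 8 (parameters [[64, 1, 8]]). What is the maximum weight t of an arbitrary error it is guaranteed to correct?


Code parameters: [[64, 1, 8]], distance d = 8.
Number of correctable errors = floor((d-1)/2)
= floor((8 - 1)/2)
= floor(7/2)
= 3

3


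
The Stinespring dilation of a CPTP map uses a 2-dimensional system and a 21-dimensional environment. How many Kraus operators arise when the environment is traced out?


Tracing out the environment in an orthonormal basis {|i>_E} gives Kraus operators K_i = <i|_E U |0>_E.
Number of Kraus operators = dim(H_env) = d_env
= 21

21


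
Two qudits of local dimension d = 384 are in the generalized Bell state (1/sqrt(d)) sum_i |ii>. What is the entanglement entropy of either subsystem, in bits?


For a maximally entangled state in d x d:
S = log2(d) = log2(384)
= 8.5850

8.5850


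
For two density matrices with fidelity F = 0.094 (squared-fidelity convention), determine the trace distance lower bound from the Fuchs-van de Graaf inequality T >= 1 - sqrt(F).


Fuchs-van de Graaf (squared-fidelity convention): 1 - sqrt(F) <= T <= sqrt(1 - F).
Lower bound: T >= 1 - sqrt(F)
sqrt(F) = sqrt(0.094) = 0.3066
T >= 1 - 0.3066
T >= 0.6934

0.6934


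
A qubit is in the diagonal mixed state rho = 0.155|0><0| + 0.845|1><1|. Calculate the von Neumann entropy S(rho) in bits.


S = -p*log2(p) - (1-p)*log2(1-p)
p = 0.1550, 1-p = 0.8450
= -0.1550 * log2(0.1550) - 0.8450 * log2(0.8450)
= -(-0.4169) - (-0.2053)
= 0.6222

0.6222


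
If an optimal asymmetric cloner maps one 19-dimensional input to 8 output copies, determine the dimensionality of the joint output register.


Output space = H^(tensor 8) where dim(H) = 19
dim = 19^8
= 361 (after 2 factors)
= 6859 (after 3 factors)
= 130321 (after 4 factors)
= 2476099 (after 5 factors)
= 47045881 (after 6 factors)
= 893871739 (after 7 factors)
= 16983563041 (after 8 factors)
= 16983563041

16983563041


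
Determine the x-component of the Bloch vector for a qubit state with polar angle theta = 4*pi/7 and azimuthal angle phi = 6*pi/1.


theta = 1.7952, phi = 18.8496
r_x = sin(theta)*cos(phi) = 0.9749 * 1.0000
r_x = 0.9749

0.9749


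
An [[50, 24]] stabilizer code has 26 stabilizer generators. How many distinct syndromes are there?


Each stabilizer generator gives a binary (+1 or -1) measurement outcome.
With 26 independent generators:
Total syndromes = 2^26
= 67108864

67108864


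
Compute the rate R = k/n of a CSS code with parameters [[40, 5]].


Code rate R = k/n
= 5/40
= 0.1250

0.1250


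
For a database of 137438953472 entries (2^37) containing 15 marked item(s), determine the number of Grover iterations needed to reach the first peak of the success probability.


After j Grover iterations the success probability is P(j) = sin^2((2j+1)*theta), where sin(theta) = sqrt(k/N).
N = 2^37 = 137438953472, k = 15
sin(theta) = sqrt(k/N) = 1.044697871e-05
theta = arcsin(sqrt(k/N)) = 1.044697871e-05 rad
P(j) reaches its first maximum when (2j+1)*theta is as close as possible to pi/2, i.e. j = round(pi/(4*theta) - 1/2).
pi/(4*theta) - 1/2 = 75178.9548
(For comparison, the common estimate pi/4 * sqrt(N/k) = 75179.4548; the exact maximiser is used here.)
Optimal iterations = 75179

75179


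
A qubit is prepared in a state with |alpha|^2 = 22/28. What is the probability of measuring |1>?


|alpha|^2 = 22/28 = 0.7857
|beta|^2 = 1 - 22/28 = 6/28 = 0.2143
P(|1>) = |beta|^2 = 0.2143

0.2143


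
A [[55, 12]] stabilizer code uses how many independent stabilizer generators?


For an [[n,k]] stabilizer code:
Number of stabilizer generators = n - k
= 55 - 12
= 43

43


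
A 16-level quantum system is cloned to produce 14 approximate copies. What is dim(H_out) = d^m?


Output space = H^(tensor 14) where dim(H) = 16
dim = 16^14
= 256 (after 2 factors)
= 4096 (after 3 factors)
= 65536 (after 4 factors)
= 1048576 (after 5 factors)
= 16777216 (after 6 factors)
= 268435456 (after 7 factors)
= 4294967296 (after 8 factors)
= 68719476736 (after 9 factors)
= 1099511627776 (after 10 factors)
= 17592186044416 (after 11 factors)
= 281474976710656 (after 12 factors)
= 4503599627370496 (after 13 factors)
= 72057594037927936 (after 14 factors)
= 72057594037927936

72057594037927936


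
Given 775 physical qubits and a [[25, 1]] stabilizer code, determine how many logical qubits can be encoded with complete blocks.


Each code block uses 25 physical qubits for 1 logical qubit(s).
Number of complete blocks = floor(775 / 25) = 31
Logical qubits = 31 * 1
= 31

31


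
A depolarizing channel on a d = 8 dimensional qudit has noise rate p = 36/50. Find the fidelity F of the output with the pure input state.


F = (1-p) + p/d
= (1 - 0.7200) + 0.7200/8
= 0.2800 + 0.0900
= 0.3700

0.3700


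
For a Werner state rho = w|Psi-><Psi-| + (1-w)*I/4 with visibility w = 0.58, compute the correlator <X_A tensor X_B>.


|Psi-> = (|01> - |10>)/sqrt(2)
For the pure Bell state, <X_A X_B> = -1 (Bell-state Pauli correlator).
The maximally-mixed part I/4 has tr(I/4 * P tensor P) = 0 for any traceless Pauli P.
So <X_A X_B>_rho = w * (-1) + (1 - w) * 0
= 0.58 * (-1)
= -0.5800

-0.5800


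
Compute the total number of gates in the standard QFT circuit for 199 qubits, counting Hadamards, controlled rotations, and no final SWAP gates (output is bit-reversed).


Hadamard gates: 199
Controlled rotations: n*(n-1)/2 = 199*198/2 = 19701
SWAP gates: 0 (omitted)
Total = 199 + 19701
= 19900

19900


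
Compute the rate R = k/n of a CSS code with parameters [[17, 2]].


Code rate R = k/n
= 2/17
= 0.1176

0.1176


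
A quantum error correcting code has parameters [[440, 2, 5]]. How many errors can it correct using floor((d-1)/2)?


Code parameters: [[440, 2, 5]], distance d = 5.
Number of correctable errors = floor((d-1)/2)
= floor((5 - 1)/2)
= floor(4/2)
= 2

2


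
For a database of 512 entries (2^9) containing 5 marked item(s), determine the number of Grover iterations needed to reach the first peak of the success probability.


After j Grover iterations the success probability is P(j) = sin^2((2j+1)*theta), where sin(theta) = sqrt(k/N).
N = 2^9 = 512, k = 5
sin(theta) = sqrt(k/N) = 0.09882117688
theta = arcsin(sqrt(k/N)) = 0.0989827296 rad
P(j) reaches its first maximum when (2j+1)*theta is as close as possible to pi/2, i.e. j = round(pi/(4*theta) - 1/2).
pi/(4*theta) - 1/2 = 7.4347
(For comparison, the common estimate pi/4 * sqrt(N/k) = 7.9477; the exact maximiser is used here.)
Optimal iterations = 7

7


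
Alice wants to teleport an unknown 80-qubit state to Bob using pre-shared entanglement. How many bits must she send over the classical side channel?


Quantum teleportation requires 2 classical bits per qubit teleported.
80 qubit(s) -> 2 * 80 = 160 classical bits

160


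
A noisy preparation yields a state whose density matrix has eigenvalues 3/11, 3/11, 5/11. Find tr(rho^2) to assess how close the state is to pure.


tr(rho^2) = sum of eigenvalues squared
= (3/11)^2 + (3/11)^2 + (5/11)^2
= (9 + 9 + 25) / 121
= 43/121
= 0.3554

0.3554


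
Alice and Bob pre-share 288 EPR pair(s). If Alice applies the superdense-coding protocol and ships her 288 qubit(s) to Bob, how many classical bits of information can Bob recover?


Superdense coding allows 2 classical bits per shared entangled pair.
288 pair(s) -> 2 * 288 = 576 classical bits

576


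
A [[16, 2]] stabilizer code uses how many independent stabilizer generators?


For an [[n,k]] stabilizer code:
Number of stabilizer generators = n - k
= 16 - 2
= 14

14


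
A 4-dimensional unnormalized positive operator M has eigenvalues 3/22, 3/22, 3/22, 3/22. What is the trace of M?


tr(M) = sum of eigenvalues
= 3/22 + 3/22 + 3/22 + 3/22
= 12/22
= 0.5455

0.5455


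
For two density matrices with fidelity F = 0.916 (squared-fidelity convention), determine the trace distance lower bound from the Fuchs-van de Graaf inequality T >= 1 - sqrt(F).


Fuchs-van de Graaf (squared-fidelity convention): 1 - sqrt(F) <= T <= sqrt(1 - F).
Lower bound: T >= 1 - sqrt(F)
sqrt(F) = sqrt(0.916) = 0.9571
T >= 1 - 0.9571
T >= 0.0429

0.0429


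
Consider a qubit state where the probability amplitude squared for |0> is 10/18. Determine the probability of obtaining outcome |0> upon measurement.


|alpha|^2 = 10/18 = 0.5556
|beta|^2 = 1 - 10/18 = 8/18 = 0.4444
P(|0>) = |alpha|^2 = 0.5556

0.5556


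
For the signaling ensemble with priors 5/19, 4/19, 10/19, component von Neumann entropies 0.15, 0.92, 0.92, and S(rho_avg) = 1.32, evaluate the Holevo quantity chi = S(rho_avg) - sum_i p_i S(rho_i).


chi = S(rho) - sum_i p_i * S(rho_i)
Weighted entropy = 5/19 * 0.15 + 4/19 * 0.92 + 10/19 * 0.92
= 0.7174
chi = 1.32 - 0.7174
= 0.6026

0.6026


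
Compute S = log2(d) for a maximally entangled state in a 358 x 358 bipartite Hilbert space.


For a maximally entangled state in d x d:
S = log2(d) = log2(358)
= 8.4838

8.4838


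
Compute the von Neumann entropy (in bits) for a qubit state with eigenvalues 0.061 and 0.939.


S = -p*log2(p) - (1-p)*log2(1-p)
p = 0.0610, 1-p = 0.9390
= -0.0610 * log2(0.0610) - 0.9390 * log2(0.9390)
= -(-0.2461) - (-0.0853)
= 0.3314

0.3314


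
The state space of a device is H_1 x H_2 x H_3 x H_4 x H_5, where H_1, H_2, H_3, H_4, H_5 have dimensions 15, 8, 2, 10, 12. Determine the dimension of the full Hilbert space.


dim(H_1 x H_2 x H_3 x H_4 x H_5) = 15 * 8 * 2 * 10 * 12
= 120 * 2 * 10 * 12
= 240 * 10 * 12
= 2400 * 12
= 28800

28800


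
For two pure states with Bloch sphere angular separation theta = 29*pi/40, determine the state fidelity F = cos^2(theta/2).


For states separated by angle theta on Bloch sphere:
F = cos^2(theta/2)
theta = 29*pi/40 = 2.2777
theta/2 = 1.1388
cos(theta/2) = 0.4187
F = 0.1753

0.1753


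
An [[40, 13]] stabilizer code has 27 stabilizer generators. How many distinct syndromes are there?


Each stabilizer generator gives a binary (+1 or -1) measurement outcome.
With 27 independent generators:
Total syndromes = 2^27
= 134217728

134217728


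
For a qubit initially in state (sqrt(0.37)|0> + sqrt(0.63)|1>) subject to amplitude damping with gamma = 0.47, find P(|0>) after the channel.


For amplitude damping with parameter gamma on state sqrt(a)|0> + sqrt(b)|1>:
alpha^2 = 0.37, beta^2 = 0.63
P(|0>) = alpha^2 + gamma * beta^2
= 0.37 + 0.47 * 0.63
= 0.37 + 0.2961
= 0.6661

0.6661


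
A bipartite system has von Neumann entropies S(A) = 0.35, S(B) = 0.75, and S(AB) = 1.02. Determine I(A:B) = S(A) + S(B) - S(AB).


I(A:B) = S(A) + S(B) - S(AB)
= 0.35 + 0.75 - 1.02
= 0.0800

0.0800


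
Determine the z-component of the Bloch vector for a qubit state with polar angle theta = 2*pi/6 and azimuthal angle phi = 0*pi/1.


theta = 1.0472, phi = 0.0000
r_z = cos(theta) = 0.5000

0.5000


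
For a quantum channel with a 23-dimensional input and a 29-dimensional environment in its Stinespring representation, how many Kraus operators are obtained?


Tracing out the environment in an orthonormal basis {|i>_E} gives Kraus operators K_i = <i|_E U |0>_E.
Number of Kraus operators = dim(H_env) = d_env
= 29

29


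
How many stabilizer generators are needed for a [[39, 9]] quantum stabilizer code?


For an [[n,k]] stabilizer code:
Number of stabilizer generators = n - k
= 39 - 9
= 30

30


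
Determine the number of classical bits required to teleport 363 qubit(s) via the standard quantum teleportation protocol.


Quantum teleportation requires 2 classical bits per qubit teleported.
363 qubit(s) -> 2 * 363 = 726 classical bits

726


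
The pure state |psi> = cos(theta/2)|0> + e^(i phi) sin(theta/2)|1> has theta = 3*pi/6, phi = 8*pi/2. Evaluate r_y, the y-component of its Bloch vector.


theta = 1.5708, phi = 12.5664
r_y = sin(theta)*sin(phi) = 1.0000 * 0.0000
r_y = 0.0000

0.0000


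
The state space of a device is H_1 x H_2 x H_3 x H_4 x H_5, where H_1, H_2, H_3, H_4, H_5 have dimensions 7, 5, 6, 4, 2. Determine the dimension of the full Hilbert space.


dim(H_1 x H_2 x H_3 x H_4 x H_5) = 7 * 5 * 6 * 4 * 2
= 35 * 6 * 4 * 2
= 210 * 4 * 2
= 840 * 2
= 1680

1680


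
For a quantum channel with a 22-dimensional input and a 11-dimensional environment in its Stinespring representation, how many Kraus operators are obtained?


Tracing out the environment in an orthonormal basis {|i>_E} gives Kraus operators K_i = <i|_E U |0>_E.
Number of Kraus operators = dim(H_env) = d_env
= 11

11


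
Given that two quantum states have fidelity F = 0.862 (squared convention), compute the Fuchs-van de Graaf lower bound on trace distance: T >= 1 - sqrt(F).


Fuchs-van de Graaf (squared-fidelity convention): 1 - sqrt(F) <= T <= sqrt(1 - F).
Lower bound: T >= 1 - sqrt(F)
sqrt(F) = sqrt(0.862) = 0.9284
T >= 1 - 0.9284
T >= 0.0716

0.0716


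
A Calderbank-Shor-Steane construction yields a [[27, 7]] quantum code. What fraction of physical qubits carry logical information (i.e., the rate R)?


Code rate R = k/n
= 7/27
= 0.2593

0.2593


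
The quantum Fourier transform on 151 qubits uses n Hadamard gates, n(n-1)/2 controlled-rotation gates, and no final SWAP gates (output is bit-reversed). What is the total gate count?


Hadamard gates: 151
Controlled rotations: n*(n-1)/2 = 151*150/2 = 11325
SWAP gates: 0 (omitted)
Total = 151 + 11325
= 11476

11476


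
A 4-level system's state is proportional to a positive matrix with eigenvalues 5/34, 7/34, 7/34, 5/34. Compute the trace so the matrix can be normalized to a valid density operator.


tr(M) = sum of eigenvalues
= 5/34 + 7/34 + 7/34 + 5/34
= 24/34
= 0.7059

0.7059


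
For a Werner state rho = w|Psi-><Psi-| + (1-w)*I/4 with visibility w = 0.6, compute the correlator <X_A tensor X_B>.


|Psi-> = (|01> - |10>)/sqrt(2)
For the pure Bell state, <X_A X_B> = -1 (Bell-state Pauli correlator).
The maximally-mixed part I/4 has tr(I/4 * P tensor P) = 0 for any traceless Pauli P.
So <X_A X_B>_rho = w * (-1) + (1 - w) * 0
= 0.6 * (-1)
= -0.6000

-0.6000


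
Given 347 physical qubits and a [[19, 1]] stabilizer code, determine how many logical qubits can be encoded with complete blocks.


Each code block uses 19 physical qubits for 1 logical qubit(s).
Number of complete blocks = floor(347 / 19) = 18
Logical qubits = 18 * 1
= 18

18


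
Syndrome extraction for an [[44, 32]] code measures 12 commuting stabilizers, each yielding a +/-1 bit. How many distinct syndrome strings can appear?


Each stabilizer generator gives a binary (+1 or -1) measurement outcome.
With 12 independent generators:
Total syndromes = 2^12
= 4096

4096


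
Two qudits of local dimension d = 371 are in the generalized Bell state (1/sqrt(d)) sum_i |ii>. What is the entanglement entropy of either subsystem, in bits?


For a maximally entangled state in d x d:
S = log2(d) = log2(371)
= 8.5353

8.5353


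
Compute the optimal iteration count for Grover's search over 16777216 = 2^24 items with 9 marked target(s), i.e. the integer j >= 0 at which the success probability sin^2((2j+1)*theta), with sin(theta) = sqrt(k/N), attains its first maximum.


After j Grover iterations the success probability is P(j) = sin^2((2j+1)*theta), where sin(theta) = sqrt(k/N).
N = 2^24 = 16777216, k = 9
sin(theta) = sqrt(k/N) = 0.000732421875
theta = arcsin(sqrt(k/N)) = 0.0007324219405 rad
P(j) reaches its first maximum when (2j+1)*theta is as close as possible to pi/2, i.e. j = round(pi/(4*theta) - 1/2).
pi/(4*theta) - 1/2 = 1071.8302
(For comparison, the common estimate pi/4 * sqrt(N/k) = 1072.3303; the exact maximiser is used here.)
Optimal iterations = 1072

1072


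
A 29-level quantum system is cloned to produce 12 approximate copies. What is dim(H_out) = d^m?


Output space = H^(tensor 12) where dim(H) = 29
dim = 29^12
= 841 (after 2 factors)
= 24389 (after 3 factors)
= 707281 (after 4 factors)
= 20511149 (after 5 factors)
= 594823321 (after 6 factors)
= 17249876309 (after 7 factors)
= 500246412961 (after 8 factors)
= 14507145975869 (after 9 factors)
= 420707233300201 (after 10 factors)
= 12200509765705829 (after 11 factors)
= 353814783205469041 (after 12 factors)
= 353814783205469041

353814783205469041


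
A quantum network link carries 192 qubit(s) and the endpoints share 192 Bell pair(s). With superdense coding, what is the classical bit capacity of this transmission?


Superdense coding allows 2 classical bits per shared entangled pair.
192 pair(s) -> 2 * 192 = 384 classical bits

384


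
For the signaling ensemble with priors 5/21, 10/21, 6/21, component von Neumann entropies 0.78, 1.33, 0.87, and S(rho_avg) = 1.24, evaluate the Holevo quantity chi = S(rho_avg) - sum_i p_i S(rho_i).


chi = S(rho) - sum_i p_i * S(rho_i)
Weighted entropy = 5/21 * 0.78 + 10/21 * 1.33 + 6/21 * 0.87
= 1.0676
chi = 1.24 - 1.0676
= 0.1724

0.1724


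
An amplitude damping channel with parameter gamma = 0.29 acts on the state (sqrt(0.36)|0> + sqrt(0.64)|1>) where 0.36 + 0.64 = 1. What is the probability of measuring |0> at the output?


For amplitude damping with parameter gamma on state sqrt(a)|0> + sqrt(b)|1>:
alpha^2 = 0.36, beta^2 = 0.64
P(|0>) = alpha^2 + gamma * beta^2
= 0.36 + 0.29 * 0.64
= 0.36 + 0.1856
= 0.5456

0.5456


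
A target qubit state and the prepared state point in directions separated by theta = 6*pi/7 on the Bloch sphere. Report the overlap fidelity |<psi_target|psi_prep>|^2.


For states separated by angle theta on Bloch sphere:
F = cos^2(theta/2)
theta = 6*pi/7 = 2.6928
theta/2 = 1.3464
cos(theta/2) = 0.2225
F = 0.0495

0.0495


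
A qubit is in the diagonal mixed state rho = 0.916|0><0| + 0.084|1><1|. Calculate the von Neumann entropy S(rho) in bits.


S = -p*log2(p) - (1-p)*log2(1-p)
p = 0.9160, 1-p = 0.0840
= -0.9160 * log2(0.9160) - 0.0840 * log2(0.0840)
= -(-0.1159) - (-0.3002)
= 0.4161

0.4161


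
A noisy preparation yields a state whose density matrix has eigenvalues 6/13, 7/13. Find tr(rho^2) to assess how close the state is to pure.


tr(rho^2) = sum of eigenvalues squared
= (6/13)^2 + (7/13)^2
= (36 + 49) / 169
= 85/169
= 0.5030

0.5030


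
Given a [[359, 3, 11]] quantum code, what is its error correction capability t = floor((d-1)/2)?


Code parameters: [[359, 3, 11]], distance d = 11.
Number of correctable errors = floor((d-1)/2)
= floor((11 - 1)/2)
= floor(10/2)
= 5

5


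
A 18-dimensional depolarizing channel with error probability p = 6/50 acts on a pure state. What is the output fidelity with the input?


F = (1-p) + p/d
= (1 - 0.1200) + 0.1200/18
= 0.8800 + 0.0067
= 0.8867

0.8867


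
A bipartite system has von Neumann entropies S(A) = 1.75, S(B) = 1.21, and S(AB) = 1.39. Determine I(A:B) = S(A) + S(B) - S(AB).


I(A:B) = S(A) + S(B) - S(AB)
= 1.75 + 1.21 - 1.39
= 1.5700

1.5700


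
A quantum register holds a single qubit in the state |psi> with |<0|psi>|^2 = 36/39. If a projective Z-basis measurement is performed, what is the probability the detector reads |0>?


|alpha|^2 = 36/39 = 0.9231
|beta|^2 = 1 - 36/39 = 3/39 = 0.0769
P(|0>) = |alpha|^2 = 0.9231

0.9231


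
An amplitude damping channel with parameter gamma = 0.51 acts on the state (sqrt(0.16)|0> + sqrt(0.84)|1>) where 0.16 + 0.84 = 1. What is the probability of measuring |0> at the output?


For amplitude damping with parameter gamma on state sqrt(a)|0> + sqrt(b)|1>:
alpha^2 = 0.16, beta^2 = 0.84
P(|0>) = alpha^2 + gamma * beta^2
= 0.16 + 0.51 * 0.84
= 0.16 + 0.4284
= 0.5884

0.5884


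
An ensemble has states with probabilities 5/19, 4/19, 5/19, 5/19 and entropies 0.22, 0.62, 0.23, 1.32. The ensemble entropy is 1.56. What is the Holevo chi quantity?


chi = S(rho) - sum_i p_i * S(rho_i)
Weighted entropy = 5/19 * 0.22 + 4/19 * 0.62 + 5/19 * 0.23 + 5/19 * 1.32
= 0.5963
chi = 1.56 - 0.5963
= 0.9637

0.9637


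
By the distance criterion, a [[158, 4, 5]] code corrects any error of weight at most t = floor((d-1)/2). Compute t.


Code parameters: [[158, 4, 5]], distance d = 5.
Number of correctable errors = floor((d-1)/2)
= floor((5 - 1)/2)
= floor(4/2)
= 2

2


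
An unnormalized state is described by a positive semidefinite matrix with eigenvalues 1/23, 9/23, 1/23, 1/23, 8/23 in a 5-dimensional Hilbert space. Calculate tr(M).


tr(M) = sum of eigenvalues
= 1/23 + 9/23 + 1/23 + 1/23 + 8/23
= 20/23
= 0.8696

0.8696


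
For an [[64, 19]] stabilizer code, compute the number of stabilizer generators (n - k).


For an [[n,k]] stabilizer code:
Number of stabilizer generators = n - k
= 64 - 19
= 45

45


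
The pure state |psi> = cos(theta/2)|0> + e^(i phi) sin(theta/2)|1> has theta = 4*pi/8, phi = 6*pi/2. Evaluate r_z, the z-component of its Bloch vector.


theta = 1.5708, phi = 9.4248
r_z = cos(theta) = 0.0000

0.0000


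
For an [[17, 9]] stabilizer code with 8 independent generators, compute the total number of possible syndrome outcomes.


Each stabilizer generator gives a binary (+1 or -1) measurement outcome.
With 8 independent generators:
Total syndromes = 2^8
= 256

256


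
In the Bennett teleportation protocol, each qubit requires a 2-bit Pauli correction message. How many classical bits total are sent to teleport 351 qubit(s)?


Quantum teleportation requires 2 classical bits per qubit teleported.
351 qubit(s) -> 2 * 351 = 702 classical bits

702


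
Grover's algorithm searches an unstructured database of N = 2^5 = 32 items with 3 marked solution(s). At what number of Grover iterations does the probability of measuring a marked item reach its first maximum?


After j Grover iterations the success probability is P(j) = sin^2((2j+1)*theta), where sin(theta) = sqrt(k/N).
N = 2^5 = 32, k = 3
sin(theta) = sqrt(k/N) = 0.3061862178
theta = arcsin(sqrt(k/N)) = 0.3111842443 rad
P(j) reaches its first maximum when (2j+1)*theta is as close as possible to pi/2, i.e. j = round(pi/(4*theta) - 1/2).
pi/(4*theta) - 1/2 = 2.0239
(For comparison, the common estimate pi/4 * sqrt(N/k) = 2.5651; the exact maximiser is used here.)
Optimal iterations = 2

2


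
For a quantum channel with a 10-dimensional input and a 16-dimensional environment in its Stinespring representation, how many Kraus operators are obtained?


Tracing out the environment in an orthonormal basis {|i>_E} gives Kraus operators K_i = <i|_E U |0>_E.
Number of Kraus operators = dim(H_env) = d_env
= 16

16


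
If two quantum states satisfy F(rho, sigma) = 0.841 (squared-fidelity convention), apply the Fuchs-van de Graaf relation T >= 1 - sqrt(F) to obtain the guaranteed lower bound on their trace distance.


Fuchs-van de Graaf (squared-fidelity convention): 1 - sqrt(F) <= T <= sqrt(1 - F).
Lower bound: T >= 1 - sqrt(F)
sqrt(F) = sqrt(0.841) = 0.9171
T >= 1 - 0.9171
T >= 0.0829

0.0829


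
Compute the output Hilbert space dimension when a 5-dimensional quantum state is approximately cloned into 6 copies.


Output space = H^(tensor 6) where dim(H) = 5
dim = 5^6
= 25 (after 2 factors)
= 125 (after 3 factors)
= 625 (after 4 factors)
= 3125 (after 5 factors)
= 15625 (after 6 factors)
= 15625

15625


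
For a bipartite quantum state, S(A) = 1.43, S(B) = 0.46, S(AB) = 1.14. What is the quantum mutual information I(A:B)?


I(A:B) = S(A) + S(B) - S(AB)
= 1.43 + 0.46 - 1.14
= 0.7500

0.7500


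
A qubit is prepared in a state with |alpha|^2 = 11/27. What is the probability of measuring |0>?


|alpha|^2 = 11/27 = 0.4074
|beta|^2 = 1 - 11/27 = 16/27 = 0.5926
P(|0>) = |alpha|^2 = 0.4074

0.4074


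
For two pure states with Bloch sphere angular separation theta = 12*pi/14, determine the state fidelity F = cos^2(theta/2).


For states separated by angle theta on Bloch sphere:
F = cos^2(theta/2)
theta = 12*pi/14 = 2.6928
theta/2 = 1.3464
cos(theta/2) = 0.2225
F = 0.0495

0.0495


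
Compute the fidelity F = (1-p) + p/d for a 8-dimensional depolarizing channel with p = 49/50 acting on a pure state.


F = (1-p) + p/d
= (1 - 0.9800) + 0.9800/8
= 0.0200 + 0.1225
= 0.1425

0.1425


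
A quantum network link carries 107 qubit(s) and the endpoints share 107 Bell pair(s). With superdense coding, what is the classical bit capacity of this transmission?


Superdense coding allows 2 classical bits per shared entangled pair.
107 pair(s) -> 2 * 107 = 214 classical bits

214


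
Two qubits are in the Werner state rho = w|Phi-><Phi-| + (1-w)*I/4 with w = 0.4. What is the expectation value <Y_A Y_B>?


|Phi-> = (|00> - |11>)/sqrt(2)
For the pure Bell state, <Y_A Y_B> = +1 (Bell-state Pauli correlator).
The maximally-mixed part I/4 has tr(I/4 * P tensor P) = 0 for any traceless Pauli P.
So <Y_A Y_B>_rho = w * (+1) + (1 - w) * 0
= 0.4 * (+1)
= 0.4000

0.4000


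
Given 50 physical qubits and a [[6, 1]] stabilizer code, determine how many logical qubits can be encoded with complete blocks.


Each code block uses 6 physical qubits for 1 logical qubit(s).
Number of complete blocks = floor(50 / 6) = 8
Logical qubits = 8 * 1
= 8

8


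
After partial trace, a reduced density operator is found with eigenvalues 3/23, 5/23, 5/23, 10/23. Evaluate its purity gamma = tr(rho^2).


tr(rho^2) = sum of eigenvalues squared
= (3/23)^2 + (5/23)^2 + (5/23)^2 + (10/23)^2
= (9 + 25 + 25 + 100) / 529
= 159/529
= 0.3006

0.3006


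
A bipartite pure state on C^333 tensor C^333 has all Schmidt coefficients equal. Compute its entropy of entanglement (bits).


For a maximally entangled state in d x d:
S = log2(d) = log2(333)
= 8.3794

8.3794


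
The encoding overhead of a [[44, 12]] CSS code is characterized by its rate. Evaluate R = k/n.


Code rate R = k/n
= 12/44
= 0.2727

0.2727


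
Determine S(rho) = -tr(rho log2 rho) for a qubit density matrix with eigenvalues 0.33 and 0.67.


S = -p*log2(p) - (1-p)*log2(1-p)
p = 0.3300, 1-p = 0.6700
= -0.3300 * log2(0.3300) - 0.6700 * log2(0.6700)
= -(-0.5278) - (-0.3871)
= 0.9149

0.9149


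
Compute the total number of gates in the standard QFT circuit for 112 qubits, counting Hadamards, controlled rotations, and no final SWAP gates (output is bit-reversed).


Hadamard gates: 112
Controlled rotations: n*(n-1)/2 = 112*111/2 = 6216
SWAP gates: 0 (omitted)
Total = 112 + 6216
= 6328

6328


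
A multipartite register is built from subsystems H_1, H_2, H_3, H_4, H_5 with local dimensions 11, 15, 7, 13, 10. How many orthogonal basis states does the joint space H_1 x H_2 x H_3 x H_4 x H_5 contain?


dim(H_1 x H_2 x H_3 x H_4 x H_5) = 11 * 15 * 7 * 13 * 10
= 165 * 7 * 13 * 10
= 1155 * 13 * 10
= 15015 * 10
= 150150

150150


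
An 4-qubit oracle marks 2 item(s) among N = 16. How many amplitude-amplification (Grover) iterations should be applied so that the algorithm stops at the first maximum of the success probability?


After j Grover iterations the success probability is P(j) = sin^2((2j+1)*theta), where sin(theta) = sqrt(k/N).
N = 2^4 = 16, k = 2
sin(theta) = sqrt(k/N) = 0.3535533906
theta = arcsin(sqrt(k/N)) = 0.3613671239 rad
P(j) reaches its first maximum when (2j+1)*theta is as close as possible to pi/2, i.e. j = round(pi/(4*theta) - 1/2).
pi/(4*theta) - 1/2 = 1.6734
(For comparison, the common estimate pi/4 * sqrt(N/k) = 2.2214; the exact maximiser is used here.)
Optimal iterations = 2

2


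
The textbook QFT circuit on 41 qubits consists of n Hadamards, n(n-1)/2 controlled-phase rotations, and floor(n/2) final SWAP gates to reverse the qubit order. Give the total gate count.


Hadamard gates: 41
Controlled rotations: n*(n-1)/2 = 41*40/2 = 820
SWAP gates: floor(n/2) = floor(41/2) = 20
Total = 41 + 820 + 20
= 881

881


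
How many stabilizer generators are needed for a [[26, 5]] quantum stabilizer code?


For an [[n,k]] stabilizer code:
Number of stabilizer generators = n - k
= 26 - 5
= 21

21


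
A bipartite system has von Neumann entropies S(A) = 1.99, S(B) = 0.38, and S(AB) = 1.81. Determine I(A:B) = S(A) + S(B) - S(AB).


I(A:B) = S(A) + S(B) - S(AB)
= 1.99 + 0.38 - 1.81
= 0.5600

0.5600


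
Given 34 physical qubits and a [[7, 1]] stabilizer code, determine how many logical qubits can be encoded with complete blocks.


Each code block uses 7 physical qubits for 1 logical qubit(s).
Number of complete blocks = floor(34 / 7) = 4
Logical qubits = 4 * 1
= 4

4


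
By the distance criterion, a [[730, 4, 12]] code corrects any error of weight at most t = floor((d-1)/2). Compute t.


Code parameters: [[730, 4, 12]], distance d = 12.
Number of correctable errors = floor((d-1)/2)
= floor((12 - 1)/2)
= floor(11/2)
= 5

5


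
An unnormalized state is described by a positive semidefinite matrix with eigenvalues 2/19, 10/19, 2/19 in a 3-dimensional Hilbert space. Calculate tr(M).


tr(M) = sum of eigenvalues
= 2/19 + 10/19 + 2/19
= 14/19
= 0.7368

0.7368


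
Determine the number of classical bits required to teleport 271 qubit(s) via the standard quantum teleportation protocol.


Quantum teleportation requires 2 classical bits per qubit teleported.
271 qubit(s) -> 2 * 271 = 542 classical bits

542


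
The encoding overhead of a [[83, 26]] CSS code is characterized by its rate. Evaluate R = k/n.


Code rate R = k/n
= 26/83
= 0.3133

0.3133


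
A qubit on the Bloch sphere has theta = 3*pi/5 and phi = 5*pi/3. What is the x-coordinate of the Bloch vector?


theta = 1.8850, phi = 5.2360
r_x = sin(theta)*cos(phi) = 0.9511 * 0.5000
r_x = 0.4755

0.4755


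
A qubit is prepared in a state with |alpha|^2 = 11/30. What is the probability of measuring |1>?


|alpha|^2 = 11/30 = 0.3667
|beta|^2 = 1 - 11/30 = 19/30 = 0.6333
P(|1>) = |beta|^2 = 0.6333

0.6333


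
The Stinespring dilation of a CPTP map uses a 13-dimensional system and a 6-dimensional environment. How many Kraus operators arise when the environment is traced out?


Tracing out the environment in an orthonormal basis {|i>_E} gives Kraus operators K_i = <i|_E U |0>_E.
Number of Kraus operators = dim(H_env) = d_env
= 6

6


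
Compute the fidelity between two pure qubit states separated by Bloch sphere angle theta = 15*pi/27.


For states separated by angle theta on Bloch sphere:
F = cos^2(theta/2)
theta = 15*pi/27 = 1.7453
theta/2 = 0.8727
cos(theta/2) = 0.6428
F = 0.4132

0.4132


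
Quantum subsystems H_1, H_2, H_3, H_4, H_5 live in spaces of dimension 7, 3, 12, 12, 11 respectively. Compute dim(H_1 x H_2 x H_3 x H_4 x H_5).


dim(H_1 x H_2 x H_3 x H_4 x H_5) = 7 * 3 * 12 * 12 * 11
= 21 * 12 * 12 * 11
= 252 * 12 * 11
= 3024 * 11
= 33264

33264


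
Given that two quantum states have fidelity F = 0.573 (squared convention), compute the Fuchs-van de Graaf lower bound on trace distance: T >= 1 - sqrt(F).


Fuchs-van de Graaf (squared-fidelity convention): 1 - sqrt(F) <= T <= sqrt(1 - F).
Lower bound: T >= 1 - sqrt(F)
sqrt(F) = sqrt(0.573) = 0.7570
T >= 1 - 0.7570
T >= 0.2430

0.2430


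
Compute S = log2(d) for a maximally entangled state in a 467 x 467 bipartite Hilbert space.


For a maximally entangled state in d x d:
S = log2(d) = log2(467)
= 8.8673

8.8673


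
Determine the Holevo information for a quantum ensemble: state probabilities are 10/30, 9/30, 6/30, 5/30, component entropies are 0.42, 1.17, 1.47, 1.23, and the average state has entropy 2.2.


chi = S(rho) - sum_i p_i * S(rho_i)
Weighted entropy = 10/30 * 0.42 + 9/30 * 1.17 + 6/30 * 1.47 + 5/30 * 1.23
= 0.9900
chi = 2.2 - 0.9900
= 1.2100

1.2100


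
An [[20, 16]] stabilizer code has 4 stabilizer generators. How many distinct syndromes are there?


Each stabilizer generator gives a binary (+1 or -1) measurement outcome.
With 4 independent generators:
Total syndromes = 2^4
= 16

16


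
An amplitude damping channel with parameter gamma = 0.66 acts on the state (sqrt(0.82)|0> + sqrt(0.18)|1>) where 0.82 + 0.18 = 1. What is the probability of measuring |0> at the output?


For amplitude damping with parameter gamma on state sqrt(a)|0> + sqrt(b)|1>:
alpha^2 = 0.82, beta^2 = 0.18
P(|0>) = alpha^2 + gamma * beta^2
= 0.82 + 0.66 * 0.18
= 0.82 + 0.1188
= 0.9388

0.9388


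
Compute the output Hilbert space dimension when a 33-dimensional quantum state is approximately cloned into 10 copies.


Output space = H^(tensor 10) where dim(H) = 33
dim = 33^10
= 1089 (after 2 factors)
= 35937 (after 3 factors)
= 1185921 (after 4 factors)
= 39135393 (after 5 factors)
= 1291467969 (after 6 factors)
= 42618442977 (after 7 factors)
= 1406408618241 (after 8 factors)
= 46411484401953 (after 9 factors)
= 1531578985264449 (after 10 factors)
= 1531578985264449

1531578985264449


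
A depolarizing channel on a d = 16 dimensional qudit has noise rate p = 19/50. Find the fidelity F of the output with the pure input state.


F = (1-p) + p/d
= (1 - 0.3800) + 0.3800/16
= 0.6200 + 0.0238
= 0.6438

0.6438


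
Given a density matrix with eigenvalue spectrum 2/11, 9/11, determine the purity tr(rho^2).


tr(rho^2) = sum of eigenvalues squared
= (2/11)^2 + (9/11)^2
= (4 + 81) / 121
= 85/121
= 0.7025

0.7025


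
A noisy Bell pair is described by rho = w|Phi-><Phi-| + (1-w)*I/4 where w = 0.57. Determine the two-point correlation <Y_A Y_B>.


|Phi-> = (|00> - |11>)/sqrt(2)
For the pure Bell state, <Y_A Y_B> = +1 (Bell-state Pauli correlator).
The maximally-mixed part I/4 has tr(I/4 * P tensor P) = 0 for any traceless Pauli P.
So <Y_A Y_B>_rho = w * (+1) + (1 - w) * 0
= 0.57 * (+1)
= 0.5700

0.5700


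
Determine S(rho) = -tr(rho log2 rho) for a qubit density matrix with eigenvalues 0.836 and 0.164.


S = -p*log2(p) - (1-p)*log2(1-p)
p = 0.8360, 1-p = 0.1640
= -0.8360 * log2(0.8360) - 0.1640 * log2(0.1640)
= -(-0.2160) - (-0.4278)
= 0.6438

0.6438


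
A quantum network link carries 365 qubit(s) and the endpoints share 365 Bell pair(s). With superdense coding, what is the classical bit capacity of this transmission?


Superdense coding allows 2 classical bits per shared entangled pair.
365 pair(s) -> 2 * 365 = 730 classical bits

730


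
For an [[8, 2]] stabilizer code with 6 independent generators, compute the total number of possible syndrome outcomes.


Each stabilizer generator gives a binary (+1 or -1) measurement outcome.
With 6 independent generators:
Total syndromes = 2^6
= 64

64


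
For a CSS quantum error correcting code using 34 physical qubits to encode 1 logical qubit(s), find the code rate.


Code rate R = k/n
= 1/34
= 0.0294

0.0294


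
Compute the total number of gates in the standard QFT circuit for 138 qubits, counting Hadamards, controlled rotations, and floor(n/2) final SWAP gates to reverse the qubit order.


Hadamard gates: 138
Controlled rotations: n*(n-1)/2 = 138*137/2 = 9453
SWAP gates: floor(n/2) = floor(138/2) = 69
Total = 138 + 9453 + 69
= 9660

9660


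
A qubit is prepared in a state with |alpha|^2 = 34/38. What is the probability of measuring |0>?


|alpha|^2 = 34/38 = 0.8947
|beta|^2 = 1 - 34/38 = 4/38 = 0.1053
P(|0>) = |alpha|^2 = 0.8947

0.8947
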